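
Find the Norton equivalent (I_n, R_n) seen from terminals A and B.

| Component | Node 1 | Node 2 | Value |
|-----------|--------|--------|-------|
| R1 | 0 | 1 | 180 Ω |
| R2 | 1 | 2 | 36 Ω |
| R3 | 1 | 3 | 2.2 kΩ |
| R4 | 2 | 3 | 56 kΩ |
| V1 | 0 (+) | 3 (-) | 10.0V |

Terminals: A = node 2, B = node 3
Find the Thévenin equivalent first; then I_n = V_th/R_th and R_n = R_th.
Step 1 — V_th is the open-circuit voltage V_A - V_B (nothing connected across the terminals).
Nodal analysis, taking node 3 as the 0 V reference.
Source V1 fixes V_0 = 10 V.
KCL at each unknown node (sum of currents leaving = 0; resistances in Ω):
  Node 1: (V_1 - 10)/180 + (V_1 - V_2)/36 + (V_1 - 0)/2200 = 0
  Node 2: (V_2 - V_1)/36 + (V_2 - 0)/56000 = 0
Collecting terms (coefficients in siemens):
  0.03379·V_1 - 0.02778·V_2 = 0.05556
  0.0278·V_2 - 0.02778·V_1 = 0
Determinant D = (0.03379)(0.0278) - (-0.02778)(-0.02778) = 0.0001676
V_1 = [(0.05556)(0.0278) - (-0.02778)(0)]/D = 9.216 V
V_2 = [(0.03379)(0) - (0.05556)(-0.02778)]/D = 9.21 V
V_th = V_2 - V_3 = 9.21 - 0 = 9.21 V
Step 2 — R_th: zero the source — replace V1 by a short circuit (node 3 merges into node 0) — and find the resistance seen between A (node 2) and B (node 0).
Reduce the network between node 2 (A) and node 0 (B) by series/parallel combination:
  Rp1 = R1 ‖ R3 (parallel, both between nodes 0 and 1) = 1/(1/180 + 1/2200) = 166.4 Ω
  Rs1 = R2 + Rp1 (series, joined only at node 1) = 36 + 166.4 = 202.4 Ω
  Rp2 = R4 ‖ Rs1 (parallel, both between nodes 0 and 2) = 1/(1/56000 + 1/202.4) = 201.7 Ω
R_th = 201.7 Ω
I_n = V_th/R_th = 9.21/201.7 = 0.04567 A, and R_n = R_th = 201.7 Ω

Final answer: I_n = 0.04567 A, R_n = 201.7 Ω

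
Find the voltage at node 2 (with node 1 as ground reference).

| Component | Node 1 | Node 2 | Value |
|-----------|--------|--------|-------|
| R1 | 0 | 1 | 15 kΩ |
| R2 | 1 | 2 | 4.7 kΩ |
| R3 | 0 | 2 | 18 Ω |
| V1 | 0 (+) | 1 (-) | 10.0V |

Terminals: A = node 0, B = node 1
Nodal analysis, taking node 1 as the 0 V reference.
Source V1 fixes V_0 = 10 V.
KCL at each unknown node (sum of currents leaving = 0; resistances in Ω):
  Node 2: (V_2 - 0)/4700 + (V_2 - 10)/18 = 0
Collecting terms: 0.05577 × V_2 = 0.5556  =>  V_2 = 9.962 V
The requested potential is V_2 = 9.962 V.

Final answer: V_2 = 9.962 V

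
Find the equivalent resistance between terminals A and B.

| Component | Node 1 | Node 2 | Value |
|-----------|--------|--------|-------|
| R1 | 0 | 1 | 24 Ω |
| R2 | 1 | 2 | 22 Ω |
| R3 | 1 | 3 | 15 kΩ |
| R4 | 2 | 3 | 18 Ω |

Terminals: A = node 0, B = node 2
Reduce the network between node 0 (A) and node 2 (B) by series/parallel combination:
  Rs1 = R3 + R4 (series, joined only at node 3) = 15000 + 18 = 15020 Ω
  Rp1 = R2 ‖ Rs1 (parallel, both between nodes 1 and 2) = 1/(1/22 + 1/15020) = 21.97 Ω
  Rs2 = R1 + Rp1 (series, joined only at node 1) = 24 + 21.97 = 45.97 Ω
R_eq = 45.97 Ω

Final answer: 45.97 Ω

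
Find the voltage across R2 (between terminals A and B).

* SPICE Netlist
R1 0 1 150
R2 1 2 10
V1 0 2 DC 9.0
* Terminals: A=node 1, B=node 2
R1 and R2 are in series across V1 (node 0 → node 1 → node 2), and the output A–B is taken across R2, so this is a voltage divider.
Series current: I = V1/(R1 + R2) = 9/(150 + 10) = 9/160 = 0.05625 A
V_R2 = I × R2 = V1 × R2/(R1 + R2) = 9 × 10/160 = 0.5625 V

Final answer: 0.5625 V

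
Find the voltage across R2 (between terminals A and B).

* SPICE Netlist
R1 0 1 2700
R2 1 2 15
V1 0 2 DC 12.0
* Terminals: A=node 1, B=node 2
R1 and R2 are in series across V1 (node 0 → node 1 → node 2), and the output A–B is taken across R2, so this is a voltage divider.
Series current: I = V1/(R1 + R2) = 12/(2700 + 15) = 12/2715 = 0.00442 A
V_R2 = I × R2 = V1 × R2/(R1 + R2) = 12 × 15/2715 = 0.0663 V

Final answer: 0.0663 V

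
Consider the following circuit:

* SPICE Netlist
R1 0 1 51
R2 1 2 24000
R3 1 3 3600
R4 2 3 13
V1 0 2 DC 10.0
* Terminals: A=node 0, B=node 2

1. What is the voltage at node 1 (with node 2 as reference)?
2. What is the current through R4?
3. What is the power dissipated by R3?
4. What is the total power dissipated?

Nodal analysis, taking node 2 as the 0 V reference.
Source V1 fixes V_0 = 10 V.
KCL at each unknown node (sum of currents leaving = 0; resistances in Ω):
  Node 1: (V_1 - 10)/51 + (V_1 - 0)/24000 + (V_1 - V_3)/3600 = 0
  Node 3: (V_3 - V_1)/3600 + (V_3 - 0)/13 = 0
Collecting terms (coefficients in siemens):
  0.01993·V_1 - 0.0002778·V_3 = 0.1961
  0.0772·V_3 - 0.0002778·V_1 = 0
Determinant D = (0.01993)(0.0772) - (-0.0002778)(-0.0002778) = 0.001538
V_1 = [(0.1961)(0.0772) - (-0.0002778)(0)]/D = 9.84 V
V_3 = [(0.01993)(0) - (0.1961)(-0.0002778)]/D = 0.03541 V
Part 1:
  Read off the nodal solution: V_1 = 9.84 V
Part 2:
  I_R4 = (V_2 - V_3)/R4 = (0 - 0.03541)/13 = -0.002724 A
  Magnitude: I_R4 = 0.002724 A
Part 3:
  I_R3 = (V_1 - V_3)/R3 = (9.84 - 0.03541)/3600 = 0.002724 A
  P_R3 = I_R3² × R3 = (0.002724)² × 3600 = 0.0267 W
Part 4:
  Power in each resistor, P = (ΔV)²/R:
    P_R1 = (10 - 9.84)²/51 = 0.0005008 W
    P_R2 = (9.84 - 0)²/24000 = 0.004035 W
    P_R3 = (9.84 - 0.03541)²/3600 = 0.0267 W
    P_R4 = (0 - 0.03541)²/13 = 0.00009643 W
  P_total = P_R1 + P_R2 + P_R3 + P_R4 = 0.03134 W

Final answers:
1. V_1 = 9.84 V
2. I_R4 = 0.002724 A
3. P_R3 = 0.0267 W
4. P_total = 0.03134 W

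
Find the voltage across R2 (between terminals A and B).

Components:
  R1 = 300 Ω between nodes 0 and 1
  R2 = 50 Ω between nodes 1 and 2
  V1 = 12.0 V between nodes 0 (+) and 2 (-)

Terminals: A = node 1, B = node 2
R1 and R2 are in series across V1 (node 0 → node 1 → node 2), and the output A–B is taken across R2, so this is a voltage divider.
Series current: I = V1/(R1 + R2) = 12/(300 + 50) = 12/350 = 0.03429 A
V_R2 = I × R2 = V1 × R2/(R1 + R2) = 12 × 50/350 = 1.714 V

Final answer: 1.714 V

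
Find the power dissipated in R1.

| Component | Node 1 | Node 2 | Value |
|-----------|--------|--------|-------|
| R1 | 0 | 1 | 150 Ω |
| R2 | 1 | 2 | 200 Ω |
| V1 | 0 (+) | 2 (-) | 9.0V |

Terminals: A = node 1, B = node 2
Nodal analysis, taking node 2 as the 0 V reference.
Source V1 fixes V_0 = 9 V.
KCL at each unknown node (sum of currents leaving = 0; resistances in Ω):
  Node 1: (V_1 - 9)/150 + (V_1 - 0)/200 = 0
Collecting terms: 0.01167 × V_1 = 0.06  =>  V_1 = 5.143 V
I_R1 = (V_0 - V_1)/R1 = (9 - 5.143)/150 = 0.02571 A
P_R1 = I_R1² × R1 = (0.02571)² × 150 = 0.09918 W

Final answer: 0.09918 W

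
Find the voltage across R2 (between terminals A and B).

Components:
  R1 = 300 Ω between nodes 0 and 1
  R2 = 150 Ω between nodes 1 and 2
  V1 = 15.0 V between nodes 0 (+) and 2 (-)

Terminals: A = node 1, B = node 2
R1 and R2 are in series across V1 (node 0 → node 1 → node 2), and the output A–B is taken across R2, so this is a voltage divider.
Series current: I = V1/(R1 + R2) = 15/(300 + 150) = 15/450 = 0.03333 A
V_R2 = I × R2 = V1 × R2/(R1 + R2) = 15 × 150/450 = 5 V

Final answer: 5 V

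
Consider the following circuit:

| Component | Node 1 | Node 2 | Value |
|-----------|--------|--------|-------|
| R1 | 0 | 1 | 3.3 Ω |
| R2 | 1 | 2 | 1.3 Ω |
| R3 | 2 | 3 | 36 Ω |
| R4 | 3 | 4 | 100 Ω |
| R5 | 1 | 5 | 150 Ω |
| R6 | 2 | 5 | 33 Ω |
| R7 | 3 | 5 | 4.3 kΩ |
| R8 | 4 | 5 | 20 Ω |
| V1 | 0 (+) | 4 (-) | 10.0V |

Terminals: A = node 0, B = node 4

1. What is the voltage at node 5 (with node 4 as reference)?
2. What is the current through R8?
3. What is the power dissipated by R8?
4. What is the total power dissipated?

Nodal analysis, taking node 4 as the 0 V reference.
Source V1 fixes V_0 = 10 V.
KCL at each unknown node (sum of currents leaving = 0; resistances in Ω):
  Node 1: (V_1 - 10)/3.3 + (V_1 - V_2)/1.3 + (V_1 - V_5)/150 = 0
  Node 2: (V_2 - V_1)/1.3 + (V_2 - V_3)/36 + (V_2 - V_5)/33 = 0
  Node 3: (V_3 - V_2)/36 + (V_3 - 0)/100 + (V_3 - V_5)/4300 = 0
  Node 5: (V_5 - V_1)/150 + (V_5 - V_2)/33 + (V_5 - V_3)/4300 + (V_5 - 0)/20 = 0
Collecting terms (coefficients in siemens):
  1.079·V_1 - 0.7692·V_2 - 0.006667·V_5 = 3.03
  0.8273·V_2 - 0.7692·V_1 - 0.02778·V_3 - 0.0303·V_5 = 0
  0.03801·V_3 - 0.02778·V_2 - 0.0002326·V_5 = 0
  0.0872·V_5 - 0.006667·V_1 - 0.0303·V_2 - 0.0002326·V_3 = 0
Solving these 4 simultaneous equations (Gaussian elimination) gives:
  V_1 = 9.158 V, V_2 = 8.873 V, V_3 = 6.508 V, V_5 = 3.801 V
Part 1:
  Read off the nodal solution: V_5 = 3.801 V
Part 2:
  I_R8 = (V_4 - V_5)/R8 = (0 - 3.801)/20 = -0.19 A
  Magnitude: I_R8 = 0.19 A
Part 3:
  I_R8 = (V_4 - V_5)/R8 = (0 - 3.801)/20 = -0.19 A
  P_R8 = I_R8² × R8 = (-0.19)² × 20 = 0.7223 W
Part 4:
  Power in each resistor, P = (ΔV)²/R:
    P_R1 = (10 - 9.158)²/3.3 = 0.2148 W
    P_R2 = (9.158 - 8.873)²/1.3 = 0.06258 W
    P_R3 = (8.873 - 6.508)²/36 = 0.1554 W
    P_R4 = (6.508 - 0)²/100 = 0.4235 W
    P_R5 = (9.158 - 3.801)²/150 = 0.1913 W
    P_R6 = (8.873 - 3.801)²/33 = 0.7796 W
    P_R7 = (6.508 - 3.801)²/4300 = 0.001704 W
    P_R8 = (0 - 3.801)²/20 = 0.7223 W
  P_total = P_R1 + P_R2 + P_R3 + P_R4 + P_R5 + P_R6 + P_R7 + P_R8 = 2.551 W

Final answers:
1. V_5 = 3.801 V
2. I_R8 = 0.19 A
3. P_R8 = 0.7223 W
4. P_total = 2.551 W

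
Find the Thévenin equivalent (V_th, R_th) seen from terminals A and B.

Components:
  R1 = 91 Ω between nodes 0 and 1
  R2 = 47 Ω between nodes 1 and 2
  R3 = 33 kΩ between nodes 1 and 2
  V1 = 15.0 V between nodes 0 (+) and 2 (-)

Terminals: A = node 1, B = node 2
Step 1 — V_th is the open-circuit voltage V_A - V_B (nothing connected across the terminals).
Nodal analysis, taking node 2 as the 0 V reference.
Source V1 fixes V_0 = 15 V.
KCL at each unknown node (sum of currents leaving = 0; resistances in Ω):
  Node 1: (V_1 - 15)/91 + (V_1 - 0)/47 + (V_1 - 0)/33000 = 0
Collecting terms: 0.0323 × V_1 = 0.1648  =>  V_1 = 5.104 V
V_th = V_1 - V_2 = 5.104 - 0 = 5.104 V
Step 2 — R_th: zero the source — replace V1 by a short circuit (node 2 merges into node 0) — and find the resistance seen between A (node 1) and B (node 0).
Reduce the network between node 1 (A) and node 0 (B) by series/parallel combination:
  Rp1 = R1 ‖ R2 ‖ R3 (parallel, all between nodes 0 and 1) = 1/(1/91 + 1/47 + 1/33000) = 30.96 Ω
R_th = 30.96 Ω

Final answer: V_th = 5.104 V, R_th = 30.96 Ω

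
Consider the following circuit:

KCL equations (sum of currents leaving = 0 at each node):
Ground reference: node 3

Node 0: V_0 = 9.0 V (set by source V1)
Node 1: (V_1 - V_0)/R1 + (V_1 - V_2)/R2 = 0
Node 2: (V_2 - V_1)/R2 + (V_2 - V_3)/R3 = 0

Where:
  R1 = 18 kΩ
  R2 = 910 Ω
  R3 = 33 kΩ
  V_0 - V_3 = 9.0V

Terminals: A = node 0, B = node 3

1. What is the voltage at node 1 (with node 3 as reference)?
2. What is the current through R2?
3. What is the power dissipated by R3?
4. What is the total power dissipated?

Nodal analysis, taking node 3 as the 0 V reference.
Source V1 fixes V_0 = 9 V.
KCL at each unknown node (sum of currents leaving = 0; resistances in Ω):
  Node 1: (V_1 - 9)/18000 + (V_1 - V_2)/910 = 0
  Node 2: (V_2 - V_1)/910 + (V_2 - 0)/33000 = 0
Collecting terms (coefficients in siemens):
  0.001154·V_1 - 0.001099·V_2 = 0.0005
  0.001129·V_2 - 0.001099·V_1 = 0
Determinant D = (0.001154)(0.001129) - (-0.001099)(-0.001099) = 0.00000009603
V_1 = [(0.0005)(0.001129) - (-0.001099)(0)]/D = 5.879 V
V_2 = [(0.001154)(0) - (0.0005)(-0.001099)]/D = 5.721 V
Part 1:
  Read off the nodal solution: V_1 = 5.879 V
Part 2:
  I_R2 = (V_1 - V_2)/R2 = (5.879 - 5.721)/910 = 0.0001734 A
  Magnitude: I_R2 = 0.0001734 A
Part 3:
  I_R3 = (V_2 - V_3)/R3 = (5.721 - 0)/33000 = 0.0001734 A
  P_R3 = I_R3² × R3 = (0.0001734)² × 33000 = 0.000992 W
Part 4:
  Power in each resistor, P = (ΔV)²/R:
    P_R1 = (9 - 5.879)²/18000 = 0.0005411 W
    P_R2 = (5.879 - 5.721)²/910 = 0.00002735 W
    P_R3 = (5.721 - 0)²/33000 = 0.000992 W
  P_total = P_R1 + P_R2 + P_R3 = 0.00156 W

Final answers:
1. V_1 = 5.879 V
2. I_R2 = 0.0001734 A
3. P_R3 = 0.000992 W
4. P_total = 0.00156 W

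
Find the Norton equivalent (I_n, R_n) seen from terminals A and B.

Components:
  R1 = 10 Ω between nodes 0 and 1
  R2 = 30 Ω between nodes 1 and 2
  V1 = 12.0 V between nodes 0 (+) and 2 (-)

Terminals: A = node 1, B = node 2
Find the Thévenin equivalent first; then I_n = V_th/R_th and R_n = R_th.
Step 1 — V_th is the open-circuit voltage V_A - V_B (nothing connected across the terminals).
Nodal analysis, taking node 2 as the 0 V reference.
Source V1 fixes V_0 = 12 V.
KCL at each unknown node (sum of currents leaving = 0; resistances in Ω):
  Node 1: (V_1 - 12)/10 + (V_1 - 0)/30 = 0
Collecting terms: 0.1333 × V_1 = 1.2  =>  V_1 = 9 V
V_th = V_1 - V_2 = 9 - 0 = 9 V
Step 2 — R_th: zero the source — replace V1 by a short circuit (node 2 merges into node 0) — and find the resistance seen between A (node 1) and B (node 0).
Reduce the network between node 1 (A) and node 0 (B) by series/parallel combination:
  Rp1 = R1 ‖ R2 (parallel, both between nodes 0 and 1) = 1/(1/10 + 1/30) = 7.5 Ω
R_th = 7.5 Ω
I_n = V_th/R_th = 9/7.5 = 1.2 A, and R_n = R_th = 7.5 Ω

Final answer: I_n = 1.2 A, R_n = 7.5 Ω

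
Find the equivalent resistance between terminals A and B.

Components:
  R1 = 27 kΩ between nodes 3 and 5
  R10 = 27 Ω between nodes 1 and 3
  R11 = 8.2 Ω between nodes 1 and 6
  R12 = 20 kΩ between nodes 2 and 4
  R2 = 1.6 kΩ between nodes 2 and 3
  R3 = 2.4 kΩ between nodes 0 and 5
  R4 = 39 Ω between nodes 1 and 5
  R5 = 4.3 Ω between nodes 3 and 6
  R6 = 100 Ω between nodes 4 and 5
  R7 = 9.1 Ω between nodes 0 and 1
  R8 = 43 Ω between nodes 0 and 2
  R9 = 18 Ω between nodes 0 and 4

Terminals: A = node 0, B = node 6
The network is not a plain series/parallel combination. Inject a 1 A test current into terminal A (node 0) and return it from terminal B (node 6); then R_eq = V_A / (1 A).
Nodal analysis, taking node 6 as the 0 V reference.
Current source I_test pushes 1 A into node 0 and draws it out of node 6.
KCL at each unknown node (sum of currents leaving = 0; resistances in Ω):
  Node 0: (V_0 - V_5)/2400 + (V_0 - V_1)/9.1 + (V_0 - V_2)/43 + (V_0 - V_4)/18 - 1 = 0
  Node 1: (V_1 - V_0)/9.1 + (V_1 - V_5)/39 + (V_1 - V_3)/27 + (V_1 - 0)/8.2 = 0
  Node 2: (V_2 - V_0)/43 + (V_2 - V_3)/1600 + (V_2 - V_4)/20000 = 0
  Node 3: (V_3 - V_1)/27 + (V_3 - V_2)/1600 + (V_3 - V_5)/27000 + (V_3 - 0)/4.3 = 0
  Node 4: (V_4 - V_0)/18 + (V_4 - V_2)/20000 + (V_4 - V_5)/100 = 0
  Node 5: (V_5 - V_0)/2400 + (V_5 - V_1)/39 + (V_5 - V_3)/27000 + (V_5 - V_4)/100 = 0
Collecting terms (coefficients in siemens):
  0.1891·V_0 - 0.1099·V_1 - 0.02326·V_2 - 0.05556·V_4 - 0.0004167·V_5 = 1
  0.2945·V_1 - 0.1099·V_0 - 0.03704·V_3 - 0.02564·V_5 = 0
  0.02393·V_2 - 0.02326·V_0 - 0.000625·V_3 - 0.00005·V_4 = 0
  0.2703·V_3 - 0.03704·V_1 - 0.000625·V_2 - 0.00003704·V_5 = 0
  0.06561·V_4 - 0.05556·V_0 - 0.00005·V_2 - 0.01·V_5 = 0
  0.03609·V_5 - 0.0004167·V_0 - 0.02564·V_1 - 0.00003704·V_3 - 0.01·V_4 = 0
Solving these 6 simultaneous equations (Gaussian elimination) gives:
  V_0 = 14.96 V, V_1 = 6.448 V, V_2 = 14.59 V, V_3 = 0.9186 V
  V_4 = 13.99 V, V_5 = 8.631 V
R_eq = V_0 / 1 A = 14.96 Ω

Final answer: 14.96 Ω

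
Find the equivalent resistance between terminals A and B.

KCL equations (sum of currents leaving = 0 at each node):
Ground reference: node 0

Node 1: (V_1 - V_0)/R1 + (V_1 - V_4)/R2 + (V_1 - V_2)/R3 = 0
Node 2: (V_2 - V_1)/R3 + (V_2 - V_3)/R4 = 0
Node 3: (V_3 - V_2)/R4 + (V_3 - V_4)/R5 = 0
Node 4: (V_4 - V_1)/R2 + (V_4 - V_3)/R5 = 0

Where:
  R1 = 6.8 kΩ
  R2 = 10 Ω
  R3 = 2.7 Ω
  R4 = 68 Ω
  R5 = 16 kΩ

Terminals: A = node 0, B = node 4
Reduce the network between node 0 (A) and node 4 (B) by series/parallel combination:
  Rs1 = R3 + R4 (series, joined only at node 2) = 2.7 + 68 = 70.7 Ω
  Rs2 = R5 + Rs1 (series, joined only at node 3) = 16000 + 70.7 = 16070 Ω
  Rp1 = R2 ‖ Rs2 (parallel, both between nodes 1 and 4) = 1/(1/10 + 1/16070) = 9.994 Ω
  Rs3 = R1 + Rp1 (series, joined only at node 1) = 6800 + 9.994 = 6810 Ω
R_eq = 6.81 kΩ

Final answer: 6.81 kΩ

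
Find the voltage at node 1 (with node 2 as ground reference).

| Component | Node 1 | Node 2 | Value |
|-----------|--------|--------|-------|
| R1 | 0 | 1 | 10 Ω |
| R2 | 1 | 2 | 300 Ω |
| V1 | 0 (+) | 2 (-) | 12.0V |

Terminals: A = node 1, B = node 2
Nodal analysis, taking node 2 as the 0 V reference.
Source V1 fixes V_0 = 12 V.
KCL at each unknown node (sum of currents leaving = 0; resistances in Ω):
  Node 1: (V_1 - 12)/10 + (V_1 - 0)/300 = 0
Collecting terms: 0.1033 × V_1 = 1.2  =>  V_1 = 11.61 V
The requested potential is V_1 = 11.61 V.

Final answer: V_1 = 11.61 V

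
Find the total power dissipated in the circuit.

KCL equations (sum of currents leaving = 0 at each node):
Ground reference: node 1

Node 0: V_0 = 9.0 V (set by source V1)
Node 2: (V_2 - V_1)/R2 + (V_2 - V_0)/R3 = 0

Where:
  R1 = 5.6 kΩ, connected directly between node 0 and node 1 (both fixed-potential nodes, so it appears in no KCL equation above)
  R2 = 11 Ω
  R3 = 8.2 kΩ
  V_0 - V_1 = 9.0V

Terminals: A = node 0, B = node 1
Nodal analysis, taking node 1 as the 0 V reference.
Source V1 fixes V_0 = 9 V.
KCL at each unknown node (sum of currents leaving = 0; resistances in Ω):
  Node 2: (V_2 - 0)/11 + (V_2 - 9)/8200 = 0
Collecting terms: 0.09103 × V_2 = 0.001098  =>  V_2 = 0.01206 V
Power in each resistor, P = (ΔV)²/R:
  P_R1 = (9 - 0)²/5600 = 0.01446 W
  P_R2 = (0 - 0.01206)²/11 = 0.00001322 W
  P_R3 = (9 - 0.01206)²/8200 = 0.009852 W
P_total = P_R1 + P_R2 + P_R3 = 0.02433 W

Final answer: 0.02433 W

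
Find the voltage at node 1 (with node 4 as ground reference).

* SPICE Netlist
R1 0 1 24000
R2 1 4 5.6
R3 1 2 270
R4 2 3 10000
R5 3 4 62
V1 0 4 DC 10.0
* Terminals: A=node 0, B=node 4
Nodal analysis, taking node 4 as the 0 V reference.
Source V1 fixes V_0 = 10 V.
KCL at each unknown node (sum of currents leaving = 0; resistances in Ω):
  Node 1: (V_1 - 10)/24000 + (V_1 - 0)/5.6 + (V_1 - V_2)/270 = 0
  Node 2: (V_2 - V_1)/270 + (V_2 - V_3)/10000 = 0
  Node 3: (V_3 - V_2)/10000 + (V_3 - 0)/62 = 0
Collecting terms (coefficients in siemens):
  0.1823·V_1 - 0.003704·V_2 = 0.0004167
  0.003804·V_2 - 0.003704·V_1 - 0.0001·V_3 = 0
  0.01623·V_3 - 0.0001·V_2 = 0
Solving these 3 simultaneous equations (Gaussian elimination) gives:
  V_1 = 0.002332 V, V_2 = 0.002271 V, V_3 = 0.00001399 V
The requested potential is V_1 = 0.002332 V.

Final answer: V_1 = 0.002332 V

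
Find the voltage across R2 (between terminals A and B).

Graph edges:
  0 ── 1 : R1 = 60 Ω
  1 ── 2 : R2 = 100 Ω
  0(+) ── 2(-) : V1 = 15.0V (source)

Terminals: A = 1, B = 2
R1 and R2 are in series across V1 (node 0 → node 1 → node 2), and the output A–B is taken across R2, so this is a voltage divider.
Series current: I = V1/(R1 + R2) = 15/(60 + 100) = 15/160 = 0.09375 A
V_R2 = I × R2 = V1 × R2/(R1 + R2) = 15 × 100/160 = 9.375 V

Final answer: 9.375 V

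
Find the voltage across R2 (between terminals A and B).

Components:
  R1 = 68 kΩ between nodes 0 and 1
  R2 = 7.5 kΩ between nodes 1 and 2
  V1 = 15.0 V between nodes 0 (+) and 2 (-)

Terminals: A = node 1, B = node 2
R1 and R2 are in series across V1 (node 0 → node 1 → node 2), and the output A–B is taken across R2, so this is a voltage divider.
Series current: I = V1/(R1 + R2) = 15/(68000 + 7500) = 15/75500 = 0.0001987 A
V_R2 = I × R2 = V1 × R2/(R1 + R2) = 15 × 7500/75500 = 1.49 V

Final answer: 1.49 V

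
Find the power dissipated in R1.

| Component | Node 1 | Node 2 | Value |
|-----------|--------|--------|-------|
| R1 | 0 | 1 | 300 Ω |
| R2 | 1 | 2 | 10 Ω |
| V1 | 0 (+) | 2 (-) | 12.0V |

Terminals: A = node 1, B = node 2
Nodal analysis, taking node 2 as the 0 V reference.
Source V1 fixes V_0 = 12 V.
KCL at each unknown node (sum of currents leaving = 0; resistances in Ω):
  Node 1: (V_1 - 12)/300 + (V_1 - 0)/10 = 0
Collecting terms: 0.1033 × V_1 = 0.04  =>  V_1 = 0.3871 V
I_R1 = (V_0 - V_1)/R1 = (12 - 0.3871)/300 = 0.03871 A
P_R1 = I_R1² × R1 = (0.03871)² × 300 = 0.4495 W

Final answer: 0.4495 W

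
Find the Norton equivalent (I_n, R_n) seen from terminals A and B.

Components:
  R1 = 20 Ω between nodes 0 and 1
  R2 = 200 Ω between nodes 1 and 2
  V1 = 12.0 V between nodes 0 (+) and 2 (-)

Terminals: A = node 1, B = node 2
Find the Thévenin equivalent first; then I_n = V_th/R_th and R_n = R_th.
Step 1 — V_th is the open-circuit voltage V_A - V_B (nothing connected across the terminals).
Nodal analysis, taking node 2 as the 0 V reference.
Source V1 fixes V_0 = 12 V.
KCL at each unknown node (sum of currents leaving = 0; resistances in Ω):
  Node 1: (V_1 - 12)/20 + (V_1 - 0)/200 = 0
Collecting terms: 0.055 × V_1 = 0.6  =>  V_1 = 10.91 V
V_th = V_1 - V_2 = 10.91 - 0 = 10.91 V
Step 2 — R_th: zero the source — replace V1 by a short circuit (node 2 merges into node 0) — and find the resistance seen between A (node 1) and B (node 0).
Reduce the network between node 1 (A) and node 0 (B) by series/parallel combination:
  Rp1 = R1 ‖ R2 (parallel, both between nodes 0 and 1) = 1/(1/20 + 1/200) = 18.18 Ω
R_th = 18.18 Ω
I_n = V_th/R_th = 10.91/18.18 = 0.6 A, and R_n = R_th = 18.18 Ω

Final answer: I_n = 0.6 A, R_n = 18.18 Ω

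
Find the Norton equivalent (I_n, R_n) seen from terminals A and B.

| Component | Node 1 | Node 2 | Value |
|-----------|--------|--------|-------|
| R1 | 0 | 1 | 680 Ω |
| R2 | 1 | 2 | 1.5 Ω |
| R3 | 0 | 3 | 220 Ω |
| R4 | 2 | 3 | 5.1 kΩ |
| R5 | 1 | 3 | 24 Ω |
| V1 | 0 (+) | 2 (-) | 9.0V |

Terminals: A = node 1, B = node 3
Find the Thévenin equivalent first; then I_n = V_th/R_th and R_n = R_th.
Step 1 — V_th is the open-circuit voltage V_A - V_B (nothing connected across the terminals).
Nodal analysis, taking node 2 as the 0 V reference.
Source V1 fixes V_0 = 9 V.
KCL at each unknown node (sum of currents leaving = 0; resistances in Ω):
  Node 1: (V_1 - 9)/680 + (V_1 - 0)/1.5 + (V_1 - V_3)/24 = 0
  Node 3: (V_3 - 9)/220 + (V_3 - 0)/5100 + (V_3 - V_1)/24 = 0
Collecting terms (coefficients in siemens):
  0.7098·V_1 - 0.04167·V_3 = 0.01324
  0.04641·V_3 - 0.04167·V_1 = 0.04091
Determinant D = (0.7098)(0.04641) - (-0.04167)(-0.04167) = 0.0312
V_1 = [(0.01324)(0.04641) - (-0.04167)(0.04091)]/D = 0.07431 V
V_3 = [(0.7098)(0.04091) - (0.01324)(-0.04167)]/D = 0.9482 V
V_th = V_1 - V_3 = 0.07431 - 0.9482 = -0.8739 V
Step 2 — R_th: zero the source — replace V1 by a short circuit (node 2 merges into node 0) — and find the resistance seen between A (node 1) and B (node 3).
Reduce the network between node 1 (A) and node 3 (B) by series/parallel combination:
  Rp1 = R1 ‖ R2 (parallel, both between nodes 0 and 1) = 1/(1/680 + 1/1.5) = 1.497 Ω
  Rp2 = R3 ‖ R4 (parallel, both between nodes 0 and 3) = 1/(1/220 + 1/5100) = 210.9 Ω
  Rs1 = Rp1 + Rp2 (series, joined only at node 0) = 1.497 + 210.9 = 212.4 Ω
  Rp3 = R5 ‖ Rs1 (parallel, both between nodes 1 and 3) = 1/(1/24 + 1/212.4) = 21.56 Ω
R_th = 21.56 Ω
I_n = V_th/R_th = -0.8739/21.56 = -0.04053 A, and R_n = R_th = 21.56 Ω

Final answer: I_n = -0.04053 A, R_n = 21.56 Ω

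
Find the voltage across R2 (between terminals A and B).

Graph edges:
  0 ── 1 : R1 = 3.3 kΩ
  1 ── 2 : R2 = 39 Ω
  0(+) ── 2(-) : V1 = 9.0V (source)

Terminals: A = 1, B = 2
R1 and R2 are in series across V1 (node 0 → node 1 → node 2), and the output A–B is taken across R2, so this is a voltage divider.
Series current: I = V1/(R1 + R2) = 9/(3300 + 39) = 9/3339 = 0.002695 A
V_R2 = I × R2 = V1 × R2/(R1 + R2) = 9 × 39/3339 = 0.1051 V

Final answer: 0.1051 V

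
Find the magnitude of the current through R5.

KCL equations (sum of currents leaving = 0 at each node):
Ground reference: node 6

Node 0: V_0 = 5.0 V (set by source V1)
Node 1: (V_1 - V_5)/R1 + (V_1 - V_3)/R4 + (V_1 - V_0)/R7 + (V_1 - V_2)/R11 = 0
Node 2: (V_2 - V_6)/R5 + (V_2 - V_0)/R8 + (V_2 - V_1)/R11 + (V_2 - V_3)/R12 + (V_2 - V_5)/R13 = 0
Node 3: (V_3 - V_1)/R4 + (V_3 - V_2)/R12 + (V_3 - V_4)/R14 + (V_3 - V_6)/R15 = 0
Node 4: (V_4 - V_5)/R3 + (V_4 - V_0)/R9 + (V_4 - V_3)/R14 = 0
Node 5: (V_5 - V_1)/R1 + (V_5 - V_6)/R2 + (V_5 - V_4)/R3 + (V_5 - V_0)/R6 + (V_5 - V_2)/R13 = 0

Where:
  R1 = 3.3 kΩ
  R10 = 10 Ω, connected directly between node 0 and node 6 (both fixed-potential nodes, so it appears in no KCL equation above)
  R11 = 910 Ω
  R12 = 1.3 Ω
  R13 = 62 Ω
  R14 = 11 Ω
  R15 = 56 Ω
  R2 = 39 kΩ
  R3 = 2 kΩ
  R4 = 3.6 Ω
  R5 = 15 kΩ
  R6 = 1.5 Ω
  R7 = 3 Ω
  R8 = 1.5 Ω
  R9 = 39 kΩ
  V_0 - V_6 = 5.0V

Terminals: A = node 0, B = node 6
Nodal analysis, taking node 6 as the 0 V reference.
Source V1 fixes V_0 = 5 V.
KCL at each unknown node (sum of currents leaving = 0; resistances in Ω):
  Node 1: (V_1 - V_5)/3300 + (V_1 - V_3)/3.6 + (V_1 - 5)/3 + (V_1 - V_2)/910 = 0
  Node 2: (V_2 - 0)/15000 + (V_2 - 5)/1.5 + (V_2 - V_1)/910 + (V_2 - V_3)/1.3 + (V_2 - V_5)/62 = 0
  Node 3: (V_3 - V_1)/3.6 + (V_3 - V_2)/1.3 + (V_3 - V_4)/11 + (V_3 - 0)/56 = 0
  Node 4: (V_4 - V_5)/2000 + (V_4 - 5)/39000 + (V_4 - V_3)/11 = 0
  Node 5: (V_5 - V_1)/3300 + (V_5 - 0)/39000 + (V_5 - V_4)/2000 + (V_5 - 5)/1.5 + (V_5 - V_2)/62 = 0
Collecting terms (coefficients in siemens):
  0.6125·V_1 - 0.001099·V_2 - 0.2778·V_3 - 0.000303·V_5 = 1.667
  1.453·V_2 - 0.001099·V_1 - 0.7692·V_3 - 0.01613·V_5 = 3.333
  1.156·V_3 - 0.2778·V_1 - 0.7692·V_2 - 0.09091·V_4 = 0
  0.09143·V_4 - 0.09091·V_3 - 0.0005·V_5 = 0.0001282
  0.6836·V_5 - 0.000303·V_1 - 0.01613·V_2 - 0.0005·V_4 = 3.333
Solving these 5 simultaneous equations (Gaussian elimination) gives:
  V_1 = 4.924 V, V_2 = 4.911 V, V_3 = 4.832 V, V_4 = 4.833 V
  V_5 = 4.998 V
I_R5 = (V_2 - V_6)/R5 = (4.911 - 0)/15000 = 0.0003274 A
|I_R5| = 0.0003274 A

Final answer: |I_R5| = 0.0003274 A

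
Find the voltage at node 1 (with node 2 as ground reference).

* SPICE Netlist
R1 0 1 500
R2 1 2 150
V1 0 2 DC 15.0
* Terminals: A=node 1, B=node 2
Nodal analysis, taking node 2 as the 0 V reference.
Source V1 fixes V_0 = 15 V.
KCL at each unknown node (sum of currents leaving = 0; resistances in Ω):
  Node 1: (V_1 - 15)/500 + (V_1 - 0)/150 = 0
Collecting terms: 0.008667 × V_1 = 0.03  =>  V_1 = 3.462 V
The requested potential is V_1 = 3.462 V.

Final answer: V_1 = 3.462 V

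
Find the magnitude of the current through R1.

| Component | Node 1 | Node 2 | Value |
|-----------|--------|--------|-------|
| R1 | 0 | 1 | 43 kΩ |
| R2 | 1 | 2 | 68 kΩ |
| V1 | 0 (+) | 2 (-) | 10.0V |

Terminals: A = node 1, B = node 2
Nodal analysis, taking node 2 as the 0 V reference.
Source V1 fixes V_0 = 10 V.
KCL at each unknown node (sum of currents leaving = 0; resistances in Ω):
  Node 1: (V_1 - 10)/43000 + (V_1 - 0)/68000 = 0
Collecting terms: 0.00003796 × V_1 = 0.0002326  =>  V_1 = 6.126 V
I_R1 = (V_0 - V_1)/R1 = (10 - 6.126)/43000 = 0.00009009 A
|I_R1| = 0.00009009 A

Final answer: |I_R1| = 9.009e-05 A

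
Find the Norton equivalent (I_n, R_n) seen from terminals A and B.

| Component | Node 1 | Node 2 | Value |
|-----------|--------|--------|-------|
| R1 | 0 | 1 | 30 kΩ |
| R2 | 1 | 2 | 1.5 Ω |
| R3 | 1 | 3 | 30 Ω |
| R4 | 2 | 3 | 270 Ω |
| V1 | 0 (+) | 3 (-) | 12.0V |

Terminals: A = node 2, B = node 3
Find the Thévenin equivalent first; then I_n = V_th/R_th and R_n = R_th.
Step 1 — V_th is the open-circuit voltage V_A - V_B (nothing connected across the terminals).
Nodal analysis, taking node 3 as the 0 V reference.
Source V1 fixes V_0 = 12 V.
KCL at each unknown node (sum of currents leaving = 0; resistances in Ω):
  Node 1: (V_1 - 12)/30000 + (V_1 - V_2)/1.5 + (V_1 - 0)/30 = 0
  Node 2: (V_2 - V_1)/1.5 + (V_2 - 0)/270 = 0
Collecting terms (coefficients in siemens):
  0.7·V_1 - 0.6667·V_2 = 0.0004
  0.6704·V_2 - 0.6667·V_1 = 0
Determinant D = (0.7)(0.6704) - (-0.6667)(-0.6667) = 0.02484
V_1 = [(0.0004)(0.6704) - (-0.6667)(0)]/D = 0.0108 V
V_2 = [(0.7)(0) - (0.0004)(-0.6667)]/D = 0.01074 V
V_th = V_2 - V_3 = 0.01074 - 0 = 0.01074 V
Step 2 — R_th: zero the source — replace V1 by a short circuit (node 3 merges into node 0) — and find the resistance seen between A (node 2) and B (node 0).
Reduce the network between node 2 (A) and node 0 (B) by series/parallel combination:
  Rp1 = R1 ‖ R3 (parallel, both between nodes 0 and 1) = 1/(1/30000 + 1/30) = 29.97 Ω
  Rs1 = R2 + Rp1 (series, joined only at node 1) = 1.5 + 29.97 = 31.47 Ω
  Rp2 = R4 ‖ Rs1 (parallel, both between nodes 0 and 2) = 1/(1/270 + 1/31.47) = 28.18 Ω
R_th = 28.18 Ω
I_n = V_th/R_th = 0.01074/28.18 = 0.0003809 A, and R_n = R_th = 28.18 Ω

Final answer: I_n = 0.0003809 A, R_n = 28.18 Ω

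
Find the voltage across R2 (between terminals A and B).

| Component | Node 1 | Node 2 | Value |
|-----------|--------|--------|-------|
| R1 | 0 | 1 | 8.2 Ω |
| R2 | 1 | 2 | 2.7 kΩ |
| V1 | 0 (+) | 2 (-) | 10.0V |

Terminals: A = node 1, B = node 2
R1 and R2 are in series across V1 (node 0 → node 1 → node 2), and the output A–B is taken across R2, so this is a voltage divider.
Series current: I = V1/(R1 + R2) = 10/(8.2 + 2700) = 10/2708 = 0.003692 A
V_R2 = I × R2 = V1 × R2/(R1 + R2) = 10 × 2700/2708 = 9.97 V

Final answer: 9.97 V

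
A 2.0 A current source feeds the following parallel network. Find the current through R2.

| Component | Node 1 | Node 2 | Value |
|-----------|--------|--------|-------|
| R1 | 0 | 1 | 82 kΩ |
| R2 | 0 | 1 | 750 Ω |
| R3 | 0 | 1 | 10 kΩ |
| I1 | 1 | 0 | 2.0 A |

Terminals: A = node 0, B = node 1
All resistors sit directly between nodes 0 and 1, so they are in parallel and share one voltage V; the full source current 2 A splits among them.
1/R_par = 1/82000 + 1/750 + 1/10000 = 0.001446 S  =>  R_par = 691.8 Ω
V = I × R_par = 2 × 691.8 = 1384 V
I_R2 = V/R2 = 1384/750 = 1.845 A

Final answer: 1.845 A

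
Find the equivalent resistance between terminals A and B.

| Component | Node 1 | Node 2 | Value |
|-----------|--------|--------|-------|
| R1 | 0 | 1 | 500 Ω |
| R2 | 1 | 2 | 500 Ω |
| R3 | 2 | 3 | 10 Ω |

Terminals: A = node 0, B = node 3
Reduce the network between node 0 (A) and node 3 (B) by series/parallel combination:
  Rs1 = R1 + R2 (series, joined only at node 1) = 500 + 500 = 1000 Ω
  Rs2 = R3 + Rs1 (series, joined only at node 2) = 10 + 1000 = 1010 Ω
R_eq = 1.01 kΩ

Final answer: 1.01 kΩ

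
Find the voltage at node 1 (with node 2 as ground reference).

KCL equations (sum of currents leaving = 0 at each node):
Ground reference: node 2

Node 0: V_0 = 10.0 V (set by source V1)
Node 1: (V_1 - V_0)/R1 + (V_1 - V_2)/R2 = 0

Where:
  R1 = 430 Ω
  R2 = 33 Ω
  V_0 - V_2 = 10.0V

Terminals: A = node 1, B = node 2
Nodal analysis, taking node 2 as the 0 V reference.
Source V1 fixes V_0 = 10 V.
KCL at each unknown node (sum of currents leaving = 0; resistances in Ω):
  Node 1: (V_1 - 10)/430 + (V_1 - 0)/33 = 0
Collecting terms: 0.03263 × V_1 = 0.02326  =>  V_1 = 0.7127 V
The requested potential is V_1 = 0.7127 V.

Final answer: V_1 = 0.7127 V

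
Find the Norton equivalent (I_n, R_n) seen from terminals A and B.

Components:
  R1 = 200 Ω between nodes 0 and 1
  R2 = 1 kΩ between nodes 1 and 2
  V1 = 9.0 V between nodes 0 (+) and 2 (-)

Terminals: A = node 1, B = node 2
Find the Thévenin equivalent first; then I_n = V_th/R_th and R_n = R_th.
Step 1 — V_th is the open-circuit voltage V_A - V_B (nothing connected across the terminals).
Nodal analysis, taking node 2 as the 0 V reference.
Source V1 fixes V_0 = 9 V.
KCL at each unknown node (sum of currents leaving = 0; resistances in Ω):
  Node 1: (V_1 - 9)/200 + (V_1 - 0)/1000 = 0
Collecting terms: 0.006 × V_1 = 0.045  =>  V_1 = 7.5 V
V_th = V_1 - V_2 = 7.5 - 0 = 7.5 V
Step 2 — R_th: zero the source — replace V1 by a short circuit (node 2 merges into node 0) — and find the resistance seen between A (node 1) and B (node 0).
Reduce the network between node 1 (A) and node 0 (B) by series/parallel combination:
  Rp1 = R1 ‖ R2 (parallel, both between nodes 0 and 1) = 1/(1/200 + 1/1000) = 166.7 Ω
R_th = 166.7 Ω
I_n = V_th/R_th = 7.5/166.7 = 0.045 A, and R_n = R_th = 166.7 Ω

Final answer: I_n = 0.045 A, R_n = 166.7 Ω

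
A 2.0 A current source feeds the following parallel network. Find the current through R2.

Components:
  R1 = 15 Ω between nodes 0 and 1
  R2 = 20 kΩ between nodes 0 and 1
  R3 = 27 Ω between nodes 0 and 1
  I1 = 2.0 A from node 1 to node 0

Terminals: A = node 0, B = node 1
All resistors sit directly between nodes 0 and 1, so they are in parallel and share one voltage V; the full source current 2 A splits among them.
1/R_par = 1/15 + 1/20000 + 1/27 = 0.1038 S  =>  R_par = 9.638 Ω
V = I × R_par = 2 × 9.638 = 19.28 V
I_R2 = V/R2 = 19.28/20000 = 0.0009638 A

Final answer: 0.0009638 A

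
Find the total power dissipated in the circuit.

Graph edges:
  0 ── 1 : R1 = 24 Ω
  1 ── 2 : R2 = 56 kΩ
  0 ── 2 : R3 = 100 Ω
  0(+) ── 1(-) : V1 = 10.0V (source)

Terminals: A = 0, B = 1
Nodal analysis, taking node 1 as the 0 V reference.
Source V1 fixes V_0 = 10 V.
KCL at each unknown node (sum of currents leaving = 0; resistances in Ω):
  Node 2: (V_2 - 0)/56000 + (V_2 - 10)/100 = 0
Collecting terms: 0.01002 × V_2 = 0.1  =>  V_2 = 9.982 V
Power in each resistor, P = (ΔV)²/R:
  P_R1 = (10 - 0)²/24 = 4.167 W
  P_R2 = (0 - 9.982)²/56000 = 0.001779 W
  P_R3 = (10 - 9.982)²/100 = 0.000003177 W
P_total = P_R1 + P_R2 + P_R3 = 4.168 W

Final answer: 4.168 W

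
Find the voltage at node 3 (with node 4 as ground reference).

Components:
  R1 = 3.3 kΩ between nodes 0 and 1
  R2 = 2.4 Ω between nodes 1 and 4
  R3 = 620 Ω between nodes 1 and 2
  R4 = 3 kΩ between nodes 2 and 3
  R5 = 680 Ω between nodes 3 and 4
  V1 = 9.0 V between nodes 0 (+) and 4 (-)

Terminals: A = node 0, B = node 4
Nodal analysis, taking node 4 as the 0 V reference.
Source V1 fixes V_0 = 9 V.
KCL at each unknown node (sum of currents leaving = 0; resistances in Ω):
  Node 1: (V_1 - 9)/3300 + (V_1 - 0)/2.4 + (V_1 - V_2)/620 = 0
  Node 2: (V_2 - V_1)/620 + (V_2 - V_3)/3000 = 0
  Node 3: (V_3 - V_2)/3000 + (V_3 - 0)/680 = 0
Collecting terms (coefficients in siemens):
  0.4186·V_1 - 0.001613·V_2 = 0.002727
  0.001946·V_2 - 0.001613·V_1 - 0.0003333·V_3 = 0
  0.001804·V_3 - 0.0003333·V_2 = 0
Solving these 3 simultaneous equations (Gaussian elimination) gives:
  V_1 = 0.006537 V, V_2 = 0.005595 V, V_3 = 0.001034 V
The requested potential is V_3 = 0.001034 V.

Final answer: V_3 = 0.001034 V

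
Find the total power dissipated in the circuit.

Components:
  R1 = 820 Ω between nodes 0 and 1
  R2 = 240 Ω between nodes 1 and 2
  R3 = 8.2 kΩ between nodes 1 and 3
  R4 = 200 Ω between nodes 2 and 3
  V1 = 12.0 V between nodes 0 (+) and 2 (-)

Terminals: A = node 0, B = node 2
Nodal analysis, taking node 2 as the 0 V reference.
Source V1 fixes V_0 = 12 V.
KCL at each unknown node (sum of currents leaving = 0; resistances in Ω):
  Node 1: (V_1 - 12)/820 + (V_1 - 0)/240 + (V_1 - V_3)/8200 = 0
  Node 3: (V_3 - V_1)/8200 + (V_3 - 0)/200 = 0
Collecting terms (coefficients in siemens):
  0.005508·V_1 - 0.000122·V_3 = 0.01463
  0.005122·V_3 - 0.000122·V_1 = 0
Determinant D = (0.005508)(0.005122) - (-0.000122)(-0.000122) = 0.0000282
V_1 = [(0.01463)(0.005122) - (-0.000122)(0)]/D = 2.658 V
V_3 = [(0.005508)(0) - (0.01463)(-0.000122)]/D = 0.06329 V
Power in each resistor, P = (ΔV)²/R:
  P_R1 = (12 - 2.658)²/820 = 0.1064 W
  P_R2 = (2.658 - 0)²/240 = 0.02944 W
  P_R3 = (2.658 - 0.06329)²/8200 = 0.0008212 W
  P_R4 = (0 - 0.06329)²/200 = 0.00002003 W
P_total = P_R1 + P_R2 + P_R3 + P_R4 = 0.1367 W

Final answer: 0.1367 W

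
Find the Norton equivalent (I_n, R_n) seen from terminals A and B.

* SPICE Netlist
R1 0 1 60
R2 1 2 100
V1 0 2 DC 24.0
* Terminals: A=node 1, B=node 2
Find the Thévenin equivalent first; then I_n = V_th/R_th and R_n = R_th.
Step 1 — V_th is the open-circuit voltage V_A - V_B (nothing connected across the terminals).
Nodal analysis, taking node 2 as the 0 V reference.
Source V1 fixes V_0 = 24 V.
KCL at each unknown node (sum of currents leaving = 0; resistances in Ω):
  Node 1: (V_1 - 24)/60 + (V_1 - 0)/100 = 0
Collecting terms: 0.02667 × V_1 = 0.4  =>  V_1 = 15 V
V_th = V_1 - V_2 = 15 - 0 = 15 V
Step 2 — R_th: zero the source — replace V1 by a short circuit (node 2 merges into node 0) — and find the resistance seen between A (node 1) and B (node 0).
Reduce the network between node 1 (A) and node 0 (B) by series/parallel combination:
  Rp1 = R1 ‖ R2 (parallel, both between nodes 0 and 1) = 1/(1/60 + 1/100) = 37.5 Ω
R_th = 37.5 Ω
I_n = V_th/R_th = 15/37.5 = 0.4 A, and R_n = R_th = 37.5 Ω

Final answer: I_n = 0.4 A, R_n = 37.5 Ω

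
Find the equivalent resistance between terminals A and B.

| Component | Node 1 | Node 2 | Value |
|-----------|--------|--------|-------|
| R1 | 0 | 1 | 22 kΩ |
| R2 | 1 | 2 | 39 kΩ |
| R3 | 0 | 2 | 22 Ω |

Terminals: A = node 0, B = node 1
Reduce the network between node 0 (A) and node 1 (B) by series/parallel combination:
  Rs1 = R3 + R2 (series, joined only at node 2) = 22 + 39000 = 39020 Ω
  Rp1 = R1 ‖ Rs1 (parallel, both between nodes 0 and 1) = 1/(1/22000 + 1/39020) = 14070 Ω
R_eq = 14.07 kΩ

Final answer: 14.07 kΩ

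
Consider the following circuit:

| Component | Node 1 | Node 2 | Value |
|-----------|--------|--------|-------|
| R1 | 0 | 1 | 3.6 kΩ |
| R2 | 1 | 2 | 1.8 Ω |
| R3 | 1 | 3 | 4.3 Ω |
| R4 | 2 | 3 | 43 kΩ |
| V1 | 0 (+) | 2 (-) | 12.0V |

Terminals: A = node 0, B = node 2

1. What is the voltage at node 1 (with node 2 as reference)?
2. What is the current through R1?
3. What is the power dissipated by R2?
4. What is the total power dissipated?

Nodal analysis, taking node 2 as the 0 V reference.
Source V1 fixes V_0 = 12 V.
KCL at each unknown node (sum of currents leaving = 0; resistances in Ω):
  Node 1: (V_1 - 12)/3600 + (V_1 - 0)/1.8 + (V_1 - V_3)/4.3 = 0
  Node 3: (V_3 - V_1)/4.3 + (V_3 - 0)/43000 = 0
Collecting terms (coefficients in siemens):
  0.7884·V_1 - 0.2326·V_3 = 0.003333
  0.2326·V_3 - 0.2326·V_1 = 0
Determinant D = (0.7884)(0.2326) - (-0.2326)(-0.2326) = 0.1293
V_1 = [(0.003333)(0.2326) - (-0.2326)(0)]/D = 0.005997 V
V_3 = [(0.7884)(0) - (0.003333)(-0.2326)]/D = 0.005996 V
Part 1:
  Read off the nodal solution: V_1 = 0.005997 V
Part 2:
  I_R1 = (V_0 - V_1)/R1 = (12 - 0.005997)/3600 = 0.003332 A
  Magnitude: I_R1 = 0.003332 A
Part 3:
  I_R2 = (V_1 - V_2)/R2 = (0.005997 - 0)/1.8 = 0.003332 A
  P_R2 = I_R2² × R2 = (0.003332)² × 1.8 = 0.00001998 W
Part 4:
  Power in each resistor, P = (ΔV)²/R:
    P_R1 = (12 - 0.005997)²/3600 = 0.03996 W
    P_R2 = (0.005997 - 0)²/1.8 = 0.00001998 W
    P_R3 = (0.005997 - 0.005996)²/4.3 = 0.00000000000008361 W
    P_R4 = (0 - 0.005996)²/43000 = 0.0000000008361 W
  P_total = P_R1 + P_R2 + P_R3 + P_R4 = 0.03998 W

Final answers:
1. V_1 = 0.005997 V
2. I_R1 = 0.003332 A
3. P_R2 = 1.998e-05 W
4. P_total = 0.03998 W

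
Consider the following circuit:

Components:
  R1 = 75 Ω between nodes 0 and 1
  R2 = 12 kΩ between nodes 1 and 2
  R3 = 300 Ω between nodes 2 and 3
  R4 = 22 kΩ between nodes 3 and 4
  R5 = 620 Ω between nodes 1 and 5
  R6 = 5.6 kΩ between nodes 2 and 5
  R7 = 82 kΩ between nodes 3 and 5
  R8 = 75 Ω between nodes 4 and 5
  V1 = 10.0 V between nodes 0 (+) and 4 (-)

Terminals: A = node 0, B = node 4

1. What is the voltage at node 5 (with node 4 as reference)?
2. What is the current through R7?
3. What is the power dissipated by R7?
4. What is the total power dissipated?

Nodal analysis, taking node 4 as the 0 V reference.
Source V1 fixes V_0 = 10 V.
KCL at each unknown node (sum of currents leaving = 0; resistances in Ω):
  Node 1: (V_1 - 10)/75 + (V_1 - V_2)/12000 + (V_1 - V_5)/620 = 0
  Node 2: (V_2 - V_1)/12000 + (V_2 - V_3)/300 + (V_2 - V_5)/5600 = 0
  Node 3: (V_3 - V_2)/300 + (V_3 - 0)/22000 + (V_3 - V_5)/82000 = 0
  Node 5: (V_5 - V_1)/620 + (V_5 - V_2)/5600 + (V_5 - V_3)/82000 + (V_5 - 0)/75 = 0
Collecting terms (coefficients in siemens):
  0.01503·V_1 - 0.00008333·V_2 - 0.001613·V_5 = 0.1333
  0.003595·V_2 - 0.00008333·V_1 - 0.003333·V_3 - 0.0001786·V_5 = 0
  0.003391·V_3 - 0.003333·V_2 - 0.0000122·V_5 = 0
  0.01514·V_5 - 0.001613·V_1 - 0.0001786·V_2 - 0.0000122·V_3 = 0
Solving these 4 simultaneous equations (Gaussian elimination) gives:
  V_1 = 8.995 V, V_2 = 2.948 V, V_3 = 2.902 V, V_5 = 0.9955 V
Part 1:
  Read off the nodal solution: V_5 = 0.9955 V
Part 2:
  I_R7 = (V_3 - V_5)/R7 = (2.902 - 0.9955)/82000 = 0.00002325 A
  Magnitude: I_R7 = 0.00002325 A
Part 3:
  I_R7 = (V_3 - V_5)/R7 = (2.902 - 0.9955)/82000 = 0.00002325 A
  P_R7 = I_R7² × R7 = (0.00002325)² × 82000 = 0.00004431 W
Part 4:
  Power in each resistor, P = (ΔV)²/R:
    P_R1 = (10 - 8.995)²/75 = 0.01348 W
    P_R2 = (8.995 - 2.948)²/12000 = 0.003046 W
    P_R3 = (2.948 - 2.902)²/300 = 0.000007221 W
    P_R4 = (2.902 - 0)²/22000 = 0.0003827 W
    P_R5 = (8.995 - 0.9955)²/620 = 0.1032 W
    P_R6 = (2.948 - 0.9955)²/5600 = 0.000681 W
    P_R7 = (2.902 - 0.9955)²/82000 = 0.00004431 W
    P_R8 = (0 - 0.9955)²/75 = 0.01321 W
  P_total = P_R1 + P_R2 + P_R3 + P_R4 + P_R5 + P_R6 + P_R7 + P_R8 = 0.1341 W

Final answers:
1. V_5 = 0.9955 V
2. I_R7 = 2.325e-05 A
3. P_R7 = 4.431e-05 W
4. P_total = 0.1341 W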